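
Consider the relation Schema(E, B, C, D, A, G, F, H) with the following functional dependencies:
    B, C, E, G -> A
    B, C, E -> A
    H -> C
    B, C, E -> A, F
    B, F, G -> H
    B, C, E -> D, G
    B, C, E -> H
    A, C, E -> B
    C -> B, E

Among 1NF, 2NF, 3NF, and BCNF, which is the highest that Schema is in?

Candidate keys: {B, F, G}, {C}, {H}. Prime attributes: {B, C, F, G, H}.
Each dependency's left side is a superkey — BCNF holds.

BCNF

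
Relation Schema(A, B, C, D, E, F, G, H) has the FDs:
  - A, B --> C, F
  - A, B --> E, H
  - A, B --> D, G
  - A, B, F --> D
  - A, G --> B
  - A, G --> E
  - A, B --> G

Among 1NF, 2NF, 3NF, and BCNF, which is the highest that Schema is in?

Candidate keys: {A, B}, {A, G}. Prime attributes: {A, B, G}.
Each dependency's left side is a superkey — BCNF holds.

BCNF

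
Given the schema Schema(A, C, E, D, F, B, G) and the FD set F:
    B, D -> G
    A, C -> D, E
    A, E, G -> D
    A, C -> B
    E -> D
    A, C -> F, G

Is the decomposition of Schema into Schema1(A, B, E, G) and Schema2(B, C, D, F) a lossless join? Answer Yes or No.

Schema1 ∩ Schema2 = {B}; its closure under F is {B}.
Neither Schema1 nor Schema2 is contained in that closure, so the decomposition is lossy.

No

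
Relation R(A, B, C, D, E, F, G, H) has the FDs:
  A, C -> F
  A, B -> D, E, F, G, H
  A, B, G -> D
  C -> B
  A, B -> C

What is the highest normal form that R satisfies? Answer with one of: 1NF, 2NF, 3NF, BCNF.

3NF

Candidate keys: {A, B}, {A, C}. Prime attributes: {A, B, C}.
C -> B breaks BCNF: {C}⁺ = {B, C}, so {C} is not a superkey.
Its right-hand attributes {B} are all prime, as are those of every other non-superkey FD — the relation is in 3NF.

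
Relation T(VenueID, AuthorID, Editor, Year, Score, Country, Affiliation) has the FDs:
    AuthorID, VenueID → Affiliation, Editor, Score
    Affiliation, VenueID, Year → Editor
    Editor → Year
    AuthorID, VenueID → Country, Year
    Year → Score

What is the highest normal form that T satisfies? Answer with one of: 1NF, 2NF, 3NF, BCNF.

2NF

Candidate key: {AuthorID, VenueID}. Prime attributes: {AuthorID, VenueID}.
Affiliation, VenueID, Year → Editor: {Affiliation, VenueID, Year}⁺ = {Affiliation, Editor, Score, VenueID, Year}, which is not all of the attributes, so the left side is not a superkey — BCNF is violated.
Because {Editor} is non-prime and the left side of Affiliation, VenueID, Year → Editor is not a superkey, the relation is not in 3NF.
Checking every proper subset of each key, none determines a non-prime attribute — 2NF is satisfied.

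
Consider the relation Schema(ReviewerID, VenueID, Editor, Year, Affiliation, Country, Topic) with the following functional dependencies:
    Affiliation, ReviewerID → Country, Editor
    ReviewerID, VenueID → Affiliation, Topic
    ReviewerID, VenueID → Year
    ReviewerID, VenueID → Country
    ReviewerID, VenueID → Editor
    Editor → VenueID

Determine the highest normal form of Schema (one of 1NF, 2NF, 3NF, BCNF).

3NF

Candidate keys: {Affiliation, ReviewerID}, {Editor, ReviewerID}, {ReviewerID, VenueID}. Prime attributes: {Affiliation, Editor, ReviewerID, VenueID}.
Editor → VenueID: {Editor}⁺ = {Editor, VenueID}, which is not all of the attributes, so the left side is not a superkey — BCNF is violated.
Its right-hand attributes {VenueID} are all prime, as are those of every other non-superkey FD — the relation is in 3NF.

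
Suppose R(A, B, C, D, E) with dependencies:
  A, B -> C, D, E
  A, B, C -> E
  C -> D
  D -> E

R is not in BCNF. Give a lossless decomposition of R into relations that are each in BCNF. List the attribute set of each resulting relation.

Candidate key of the original relation: {A, B}.
{A, B, C, D, E}: {C} determines {C, D, E} here but is not a superkey — split on C -> D, E, giving {C, D, E} and {A, B, C}.
{C, D, E}: {D} determines {D, E} here but is not a superkey — split on D -> E, giving {D, E} and {C, D}.
{D, E}: every determinant is a superkey — BCNF.
{C, D}: every determinant is a superkey — BCNF.
{A, B, C}: every determinant is a superkey — BCNF.

{A, B, C}; {C, D}; {D, E}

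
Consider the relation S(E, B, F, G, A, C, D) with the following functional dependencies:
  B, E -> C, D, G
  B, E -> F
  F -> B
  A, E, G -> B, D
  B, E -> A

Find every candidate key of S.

{A, E, G}, {B, E}, {E, F}

No FD produces {E}, so it must be in every candidate key.
Closure of {B, E} is {A, B, C, D, E, F, G}, the whole schema; {B, E} is a candidate key.
Closure of {E, F} is {A, B, C, D, E, F, G}, the whole schema; {E, F} is a candidate key.
Closure of {A, E, G} is {A, B, C, D, E, F, G}, the whole schema; {A, E, G} is a candidate key.
No proper subset of any of these is a key, and no other minimal superkey exists.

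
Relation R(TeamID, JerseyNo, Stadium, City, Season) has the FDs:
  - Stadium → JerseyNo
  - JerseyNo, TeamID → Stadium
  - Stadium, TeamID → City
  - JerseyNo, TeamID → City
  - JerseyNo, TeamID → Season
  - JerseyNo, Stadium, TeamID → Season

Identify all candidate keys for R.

{JerseyNo, TeamID}, {Stadium, TeamID}

No FD produces {TeamID}, so it must be in every candidate key.
Closure of {JerseyNo, TeamID} is {City, JerseyNo, Season, Stadium, TeamID}, the whole schema; {JerseyNo, TeamID} is a candidate key.
Closure of {Stadium, TeamID} is {City, JerseyNo, Season, Stadium, TeamID}, the whole schema; {Stadium, TeamID} is a candidate key.
No proper subset of any of these is a key, and no other minimal superkey exists.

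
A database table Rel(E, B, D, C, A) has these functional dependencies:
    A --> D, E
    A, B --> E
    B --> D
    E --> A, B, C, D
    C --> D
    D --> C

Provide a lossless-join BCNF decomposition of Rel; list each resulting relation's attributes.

Candidate keys of the original relation: {A}, {E}.
{A, B, C, D, E}: {B} determines {B, C, D} here but is not a superkey — split on B --> C, D, giving {B, C, D} and {A, B, E}.
{B, C, D}: {C} determines {C, D} here but is not a superkey — split on C --> D, giving {C, D} and {B, C}.
{C, D} has no BCNF violation.
{B, C} has no BCNF violation.
{A, B, E} has no BCNF violation.

{A, B, E}; {B, C}; {C, D}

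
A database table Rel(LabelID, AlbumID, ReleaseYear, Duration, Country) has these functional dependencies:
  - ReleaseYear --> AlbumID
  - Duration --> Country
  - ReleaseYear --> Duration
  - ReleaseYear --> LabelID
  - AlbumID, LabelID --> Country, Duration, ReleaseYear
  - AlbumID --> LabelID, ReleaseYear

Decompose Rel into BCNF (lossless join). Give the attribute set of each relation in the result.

Candidate keys of the original relation: {AlbumID}, {ReleaseYear}.
Within {AlbumID, Country, Duration, LabelID, ReleaseYear}: {Duration}⁺ ∩ {AlbumID, Country, Duration, LabelID, ReleaseYear} = {Country, Duration}, not the whole set, so Duration --> Country violates BCNF; decompose into {Country, Duration} and {AlbumID, Duration, LabelID, ReleaseYear}.
{Country, Duration}: every determinant is a superkey — BCNF.
{AlbumID, Duration, LabelID, ReleaseYear}: every determinant is a superkey — BCNF.

{AlbumID, Duration, LabelID, ReleaseYear}; {Country, Duration}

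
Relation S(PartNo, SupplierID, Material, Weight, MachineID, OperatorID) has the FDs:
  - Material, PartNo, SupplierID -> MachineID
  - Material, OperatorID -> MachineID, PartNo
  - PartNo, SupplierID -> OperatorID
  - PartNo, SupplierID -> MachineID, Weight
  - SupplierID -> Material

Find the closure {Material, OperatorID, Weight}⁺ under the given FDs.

Start with {Material, OperatorID, Weight}.
Material, OperatorID -> MachineID, PartNo applies; add {MachineID, PartNo} → now {MachineID, Material, OperatorID, PartNo, Weight}.
No further FD applies.

{MachineID, Material, OperatorID, PartNo, Weight}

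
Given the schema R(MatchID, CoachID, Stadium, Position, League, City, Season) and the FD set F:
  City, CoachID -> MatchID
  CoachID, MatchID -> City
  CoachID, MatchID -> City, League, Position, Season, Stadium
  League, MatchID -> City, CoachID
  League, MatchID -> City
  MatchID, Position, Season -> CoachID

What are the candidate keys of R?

{City, CoachID}, {CoachID, MatchID}, {League, MatchID}, {MatchID, Position, Season}

{City, CoachID}⁺ = {City, CoachID, League, MatchID, Position, Season, Stadium}, which is every attribute, so {City, CoachID} is a candidate key.
{CoachID, MatchID}⁺ = {City, CoachID, League, MatchID, Position, Season, Stadium}, which is every attribute, so {CoachID, MatchID} is a candidate key.
{League, MatchID}⁺ = {City, CoachID, League, MatchID, Position, Season, Stadium}, which is every attribute, so {League, MatchID} is a candidate key.
{MatchID, Position, Season}⁺ = {City, CoachID, League, MatchID, Position, Season, Stadium}, which is every attribute, so {MatchID, Position, Season} is a candidate key.
No proper subset of any of these is a key, and no other minimal superkey exists.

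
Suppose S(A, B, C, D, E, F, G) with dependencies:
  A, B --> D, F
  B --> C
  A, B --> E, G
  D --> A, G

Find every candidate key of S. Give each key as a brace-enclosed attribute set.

{A, B}, {B, D}

{B} never appears on the right of any FD, so every key must include it.
{A, B}⁺ = {A, B, C, D, E, F, G}, which is every attribute, so {A, B} is a candidate key.
{B, D}⁺ = {A, B, C, D, E, F, G}, which is every attribute, so {B, D} is a candidate key.
Any other superkey properly contains one of these, so there are no further candidate keys.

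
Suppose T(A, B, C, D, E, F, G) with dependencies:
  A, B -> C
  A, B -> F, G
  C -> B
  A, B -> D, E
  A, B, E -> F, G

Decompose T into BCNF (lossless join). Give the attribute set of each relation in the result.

Candidate keys of the original relation: {A, B}, {A, C}.
Within {A, B, C, D, E, F, G}: {C}⁺ ∩ {A, B, C, D, E, F, G} = {B, C}, not the whole set, so C -> B violates BCNF; decompose into {B, C} and {A, C, D, E, F, G}.
{B, C}: every determinant is a superkey — BCNF.
{A, C, D, E, F, G}: every determinant is a superkey — BCNF.

{A, C, D, E, F, G}; {B, C}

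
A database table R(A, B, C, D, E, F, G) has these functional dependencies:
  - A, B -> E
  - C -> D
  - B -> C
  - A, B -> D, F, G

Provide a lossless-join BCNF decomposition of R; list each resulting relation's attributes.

Candidate key of the original relation: {A, B}.
In {A, B, C, D, E, F, G}, {C} is not a superkey ({C}⁺ restricted to this set is {C, D}), so split on C -> D into {C, D} and {A, B, C, E, F, G}.
{C, D} is in BCNF.
In {A, B, C, E, F, G}, {B} is not a superkey ({B}⁺ restricted to this set is {B, C}), so split on B -> C into {B, C} and {A, B, E, F, G}.
{B, C} is in BCNF.
{A, B, E, F, G} is in BCNF.

{A, B, E, F, G}; {B, C}; {C, D}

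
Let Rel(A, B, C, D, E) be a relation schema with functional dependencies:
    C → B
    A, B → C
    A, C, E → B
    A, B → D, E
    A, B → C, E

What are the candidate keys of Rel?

{A} never appears on the right of any FD, so every key must include it.
Closure of {A, B} is {A, B, C, D, E}, the whole schema; {A, B} is a candidate key.
Closure of {A, C} is {A, B, C, D, E}, the whole schema; {A, C} is a candidate key.
Any other superkey properly contains one of these, so there are no further candidate keys.

{A, B}, {A, C}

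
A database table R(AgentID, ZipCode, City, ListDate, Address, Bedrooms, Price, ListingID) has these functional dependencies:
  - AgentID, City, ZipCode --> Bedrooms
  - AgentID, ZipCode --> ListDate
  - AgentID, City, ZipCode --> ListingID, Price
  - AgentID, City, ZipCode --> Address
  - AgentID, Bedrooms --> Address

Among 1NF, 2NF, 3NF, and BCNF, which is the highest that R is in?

1NF

Candidate key: {AgentID, City, ZipCode}. Prime attributes: {AgentID, City, ZipCode}.
AgentID, ZipCode --> ListDate: {AgentID, ZipCode}⁺ = {AgentID, ListDate, ZipCode}, which is not all of the attributes, so the left side is not a superkey — BCNF is violated.
AgentID, ZipCode --> ListDate has non-prime {ListDate} on the right and a non-superkey on the left, so 3NF fails.
Since {AgentID, ZipCode} ⊂ {AgentID, City, ZipCode} and {AgentID, ZipCode}⁺ ⊇ {ListDate} with {ListDate} non-prime, there is a partial dependency; 2NF fails.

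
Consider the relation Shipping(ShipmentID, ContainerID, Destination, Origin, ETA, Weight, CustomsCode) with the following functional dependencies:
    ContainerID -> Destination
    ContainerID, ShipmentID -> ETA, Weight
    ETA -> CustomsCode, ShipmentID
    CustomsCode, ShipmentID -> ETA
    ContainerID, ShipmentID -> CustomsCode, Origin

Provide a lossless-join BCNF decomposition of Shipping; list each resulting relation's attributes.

{ContainerID, Destination}; {ContainerID, ETA, Origin, Weight}; {CustomsCode, ETA, ShipmentID}

Candidate keys of the original relation: {ContainerID, ETA}, {ContainerID, ShipmentID}.
Within {ContainerID, CustomsCode, Destination, ETA, Origin, ShipmentID, Weight}: {ContainerID}⁺ ∩ {ContainerID, CustomsCode, Destination, ETA, Origin, ShipmentID, Weight} = {ContainerID, Destination}, not the whole set, so ContainerID -> Destination violates BCNF; decompose into {ContainerID, Destination} and {ContainerID, CustomsCode, ETA, Origin, ShipmentID, Weight}.
{ContainerID, Destination}: every determinant is a superkey — BCNF.
Within {ContainerID, CustomsCode, ETA, Origin, ShipmentID, Weight}: {ETA}⁺ ∩ {ContainerID, CustomsCode, ETA, Origin, ShipmentID, Weight} = {CustomsCode, ETA, ShipmentID}, not the whole set, so ETA -> CustomsCode, ShipmentID violates BCNF; decompose into {CustomsCode, ETA, ShipmentID} and {ContainerID, ETA, Origin, Weight}.
{CustomsCode, ETA, ShipmentID}: every determinant is a superkey — BCNF.
{ContainerID, ETA, Origin, Weight}: every determinant is a superkey — BCNF.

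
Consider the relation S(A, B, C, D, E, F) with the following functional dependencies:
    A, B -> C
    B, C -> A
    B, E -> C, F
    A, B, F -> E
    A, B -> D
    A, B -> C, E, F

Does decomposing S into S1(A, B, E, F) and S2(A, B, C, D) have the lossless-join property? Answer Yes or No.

Common attributes: {A, B}; their closure is {A, B, C, D, E, F}.
S1 is contained in that closure, so S1 ∩ S2 -> S1 holds and the join is lossless.

Yes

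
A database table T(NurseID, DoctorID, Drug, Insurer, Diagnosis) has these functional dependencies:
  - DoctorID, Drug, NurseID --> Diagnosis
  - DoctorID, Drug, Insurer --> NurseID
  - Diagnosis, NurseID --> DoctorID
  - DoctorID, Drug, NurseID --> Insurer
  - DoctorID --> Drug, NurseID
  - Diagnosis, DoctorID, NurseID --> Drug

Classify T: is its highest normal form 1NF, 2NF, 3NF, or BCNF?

Candidate keys: {Diagnosis, NurseID}, {DoctorID}. Prime attributes: {Diagnosis, DoctorID, NurseID}.
Each dependency's left side is a superkey — BCNF holds.

BCNF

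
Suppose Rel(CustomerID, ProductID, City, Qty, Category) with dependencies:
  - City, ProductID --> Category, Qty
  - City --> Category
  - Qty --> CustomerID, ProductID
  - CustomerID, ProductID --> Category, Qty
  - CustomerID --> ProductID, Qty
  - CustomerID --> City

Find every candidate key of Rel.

{CustomerID}⁺ = {Category, City, CustomerID, ProductID, Qty}, which is every attribute, so {CustomerID} is a candidate key.
{Qty}⁺ = {Category, City, CustomerID, ProductID, Qty}, which is every attribute, so {Qty} is a candidate key.
{City, ProductID}⁺ = {Category, City, CustomerID, ProductID, Qty}, which is every attribute, so {City, ProductID} is a candidate key.
Any other superkey properly contains one of these, so there are no further candidate keys.

{City, ProductID}, {CustomerID}, {Qty}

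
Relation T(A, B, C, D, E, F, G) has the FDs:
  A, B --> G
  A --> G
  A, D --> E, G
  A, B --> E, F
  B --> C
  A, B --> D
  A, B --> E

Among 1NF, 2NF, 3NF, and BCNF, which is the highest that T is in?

1NF

Candidate key: {A, B}. Prime attributes: {A, B}.
A --> G: {A}⁺ = {A, G}, which is not all of the attributes, so the left side is not a superkey — BCNF is violated.
A --> G determines the non-prime attribute {G} from a non-superkey — 3NF is violated.
The proper key subset {A} of {A, B} determines non-prime {G}, so the relation is not even in 2NF.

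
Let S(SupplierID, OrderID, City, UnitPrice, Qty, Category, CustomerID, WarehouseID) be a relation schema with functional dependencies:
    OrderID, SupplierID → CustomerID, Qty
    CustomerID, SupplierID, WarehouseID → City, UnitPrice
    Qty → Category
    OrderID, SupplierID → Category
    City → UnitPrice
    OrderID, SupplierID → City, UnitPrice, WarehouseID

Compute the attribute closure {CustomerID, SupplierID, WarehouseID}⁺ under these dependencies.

Start with {CustomerID, SupplierID, WarehouseID}.
CustomerID, SupplierID, WarehouseID → City, UnitPrice applies; add {City, UnitPrice} → now {City, CustomerID, SupplierID, UnitPrice, WarehouseID}.
No further FD applies.

{City, CustomerID, SupplierID, UnitPrice, WarehouseID}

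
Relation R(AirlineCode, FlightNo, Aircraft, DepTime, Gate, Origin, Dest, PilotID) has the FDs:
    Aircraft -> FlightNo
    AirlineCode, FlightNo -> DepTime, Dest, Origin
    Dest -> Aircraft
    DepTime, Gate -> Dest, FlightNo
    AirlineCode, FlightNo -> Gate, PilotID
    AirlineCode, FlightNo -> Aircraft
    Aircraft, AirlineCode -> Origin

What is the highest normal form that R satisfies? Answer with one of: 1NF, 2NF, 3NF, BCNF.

Candidate keys: {Aircraft, AirlineCode}, {AirlineCode, DepTime, Gate}, {AirlineCode, Dest}, {AirlineCode, FlightNo}. Prime attributes: {Aircraft, AirlineCode, DepTime, Dest, FlightNo, Gate}.
Aircraft -> FlightNo: {Aircraft}⁺ = {Aircraft, FlightNo}, which is not all of the attributes, so the left side is not a superkey — BCNF is violated.
But every attribute on its right side ({FlightNo}) is prime, and the same holds for every other non-superkey FD, so 3NF still holds.

3NF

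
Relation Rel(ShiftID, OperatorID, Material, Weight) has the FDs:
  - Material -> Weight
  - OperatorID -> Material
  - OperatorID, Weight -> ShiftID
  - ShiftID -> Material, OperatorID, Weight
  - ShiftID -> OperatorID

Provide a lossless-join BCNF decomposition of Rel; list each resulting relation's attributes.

{Material, OperatorID, ShiftID}; {Material, Weight}

Candidate keys of the original relation: {OperatorID}, {ShiftID}.
{Material, OperatorID, ShiftID, Weight}: {Material} determines {Material, Weight} here but is not a superkey — split on Material -> Weight, giving {Material, Weight} and {Material, OperatorID, ShiftID}.
{Material, Weight} has no BCNF violation.
{Material, OperatorID, ShiftID} has no BCNF violation.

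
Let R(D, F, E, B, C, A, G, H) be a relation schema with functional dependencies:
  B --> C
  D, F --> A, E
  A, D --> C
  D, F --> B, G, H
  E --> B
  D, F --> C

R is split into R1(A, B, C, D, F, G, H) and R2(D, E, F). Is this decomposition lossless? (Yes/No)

Yes

The shared attributes are {D, F} and {D, F}⁺ = {A, B, C, D, E, F, G, H}.
Since R1 ⊆ {A, B, C, D, E, F, G, H}, the intersection is a superkey of R1; the decomposition is lossless.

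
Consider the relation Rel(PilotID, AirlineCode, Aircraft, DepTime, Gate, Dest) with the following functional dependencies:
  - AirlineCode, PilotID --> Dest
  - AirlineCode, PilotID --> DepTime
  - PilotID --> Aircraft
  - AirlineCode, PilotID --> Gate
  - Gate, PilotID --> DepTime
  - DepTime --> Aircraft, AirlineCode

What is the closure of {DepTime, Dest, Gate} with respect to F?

{Aircraft, AirlineCode, DepTime, Dest, Gate}

Start with {DepTime, Dest, Gate}.
DepTime --> Aircraft, AirlineCode applies; add {Aircraft, AirlineCode} → now {Aircraft, AirlineCode, DepTime, Dest, Gate}.
No further FD applies.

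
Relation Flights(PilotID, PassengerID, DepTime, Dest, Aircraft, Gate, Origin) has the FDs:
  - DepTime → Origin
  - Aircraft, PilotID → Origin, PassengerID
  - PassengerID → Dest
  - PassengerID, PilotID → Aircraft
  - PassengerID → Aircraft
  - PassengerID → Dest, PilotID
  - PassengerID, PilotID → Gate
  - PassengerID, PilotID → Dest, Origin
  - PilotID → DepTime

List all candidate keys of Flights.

{PassengerID} is a candidate key since {PassengerID}⁺ = {Aircraft, DepTime, Dest, Gate, Origin, PassengerID, PilotID} covers every attribute.
{Aircraft, PilotID} is a candidate key since {Aircraft, PilotID}⁺ = {Aircraft, DepTime, Dest, Gate, Origin, PassengerID, PilotID} covers every attribute.
No proper subset of any of these is a key, and no other minimal superkey exists.

{Aircraft, PilotID}, {PassengerID}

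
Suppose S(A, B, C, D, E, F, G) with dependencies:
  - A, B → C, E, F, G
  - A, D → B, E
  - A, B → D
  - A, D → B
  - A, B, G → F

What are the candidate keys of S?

{A, B}, {A, D}

{A} never appears on the right of any FD, so every key must include it.
{A, B}⁺ = {A, B, C, D, E, F, G}, which is every attribute, so {A, B} is a candidate key.
{A, D}⁺ = {A, B, C, D, E, F, G}, which is every attribute, so {A, D} is a candidate key.
Any other superkey properly contains one of these, so there are no further candidate keys.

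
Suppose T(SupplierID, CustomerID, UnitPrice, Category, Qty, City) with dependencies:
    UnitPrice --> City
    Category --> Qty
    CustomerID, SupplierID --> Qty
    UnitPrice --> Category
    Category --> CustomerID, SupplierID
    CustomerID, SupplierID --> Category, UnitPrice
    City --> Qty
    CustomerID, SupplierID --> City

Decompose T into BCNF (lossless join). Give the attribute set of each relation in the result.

Candidate keys of the original relation: {Category}, {CustomerID, SupplierID}, {UnitPrice}.
Within {Category, City, CustomerID, Qty, SupplierID, UnitPrice}: {City}⁺ ∩ {Category, City, CustomerID, Qty, SupplierID, UnitPrice} = {City, Qty}, not the whole set, so City --> Qty violates BCNF; decompose into {City, Qty} and {Category, City, CustomerID, SupplierID, UnitPrice}.
{City, Qty} has no BCNF violation.
{Category, City, CustomerID, SupplierID, UnitPrice} has no BCNF violation.

{Category, City, CustomerID, SupplierID, UnitPrice}; {City, Qty}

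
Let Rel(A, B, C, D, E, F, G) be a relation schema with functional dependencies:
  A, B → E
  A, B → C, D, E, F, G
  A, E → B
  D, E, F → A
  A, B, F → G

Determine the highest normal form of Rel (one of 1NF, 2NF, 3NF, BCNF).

Candidate keys: {A, B}, {A, E}, {D, E, F}. Prime attributes: {A, B, D, E, F}.
The left-hand side of every FD is a superkey, so BCNF is satisfied.

BCNF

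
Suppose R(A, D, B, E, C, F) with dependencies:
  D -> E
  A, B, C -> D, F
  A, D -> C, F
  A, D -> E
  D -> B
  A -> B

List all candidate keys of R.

{A, C}, {A, D}

{A} never appears on the right of any FD, so every key must include it.
{A, C} is a candidate key since {A, C}⁺ = {A, B, C, D, E, F} covers every attribute.
{A, D} is a candidate key since {A, D}⁺ = {A, B, C, D, E, F} covers every attribute.
Any other superkey properly contains one of these, so there are no further candidate keys.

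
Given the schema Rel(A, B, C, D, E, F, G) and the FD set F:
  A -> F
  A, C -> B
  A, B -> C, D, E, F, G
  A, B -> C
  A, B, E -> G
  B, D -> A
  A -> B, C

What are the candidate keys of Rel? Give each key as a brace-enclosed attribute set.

{A} is a candidate key since {A}⁺ = {A, B, C, D, E, F, G} covers every attribute.
{B, D} is a candidate key since {B, D}⁺ = {A, B, C, D, E, F, G} covers every attribute.
Any other superkey properly contains one of these, so there are no further candidate keys.

{A}, {B, D}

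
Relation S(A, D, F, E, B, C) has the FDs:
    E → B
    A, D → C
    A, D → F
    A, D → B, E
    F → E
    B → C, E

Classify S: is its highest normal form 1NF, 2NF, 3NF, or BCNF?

2NF

Candidate key: {A, D}. Prime attributes: {A, D}.
For E → B we have {E}⁺ = {B, C, E}; {E} is not a superkey, so BCNF fails.
Because {B} is non-prime and the left side of E → B is not a superkey, the relation is not in 3NF.
No non-prime attribute depends on a proper subset of any candidate key, so 2NF holds.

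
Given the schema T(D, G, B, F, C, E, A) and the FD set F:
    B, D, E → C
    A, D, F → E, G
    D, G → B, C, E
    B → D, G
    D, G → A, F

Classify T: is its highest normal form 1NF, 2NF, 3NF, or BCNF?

BCNF

Candidate keys: {A, D, F}, {B}, {D, G}. Prime attributes: {A, B, D, F, G}.
Every FD has a superkey on the left, so the relation is in BCNF.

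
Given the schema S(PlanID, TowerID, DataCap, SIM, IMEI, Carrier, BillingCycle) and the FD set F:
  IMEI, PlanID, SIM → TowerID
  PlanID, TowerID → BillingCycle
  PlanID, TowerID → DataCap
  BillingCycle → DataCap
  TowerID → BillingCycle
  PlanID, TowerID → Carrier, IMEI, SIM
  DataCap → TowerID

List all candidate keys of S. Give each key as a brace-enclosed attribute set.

{BillingCycle, PlanID}, {DataCap, PlanID}, {IMEI, PlanID, SIM}, {PlanID, TowerID}

Attributes never on any right-hand side: {PlanID} — every candidate key must contain it.
{BillingCycle, PlanID}⁺ = {BillingCycle, Carrier, DataCap, IMEI, PlanID, SIM, TowerID}, which is every attribute, so {BillingCycle, PlanID} is a candidate key.
{DataCap, PlanID}⁺ = {BillingCycle, Carrier, DataCap, IMEI, PlanID, SIM, TowerID}, which is every attribute, so {DataCap, PlanID} is a candidate key.
{PlanID, TowerID}⁺ = {BillingCycle, Carrier, DataCap, IMEI, PlanID, SIM, TowerID}, which is every attribute, so {PlanID, TowerID} is a candidate key.
{IMEI, PlanID, SIM}⁺ = {BillingCycle, Carrier, DataCap, IMEI, PlanID, SIM, TowerID}, which is every attribute, so {IMEI, PlanID, SIM} is a candidate key.
These are minimal and exhaustive — every other superkey contains one of them.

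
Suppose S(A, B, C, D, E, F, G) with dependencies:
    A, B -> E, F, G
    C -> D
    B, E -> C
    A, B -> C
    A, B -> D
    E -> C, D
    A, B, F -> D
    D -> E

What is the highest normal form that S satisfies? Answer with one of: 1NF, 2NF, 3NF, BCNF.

2NF

Candidate key: {A, B}. Prime attributes: {A, B}.
C -> D: {C}⁺ = {C, D, E}, which is not all of the attributes, so the left side is not a superkey — BCNF is violated.
Because {D} is non-prime and the left side of C -> D is not a superkey, the relation is not in 3NF.
No non-prime attribute depends on a proper subset of any candidate key, so 2NF holds.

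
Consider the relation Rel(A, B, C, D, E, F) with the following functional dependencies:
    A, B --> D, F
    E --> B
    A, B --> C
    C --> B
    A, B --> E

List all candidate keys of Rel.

Attributes never on any right-hand side: {A} — every candidate key must contain it.
{A, B}⁺ = {A, B, C, D, E, F}, which is every attribute, so {A, B} is a candidate key.
{A, C}⁺ = {A, B, C, D, E, F}, which is every attribute, so {A, C} is a candidate key.
{A, E}⁺ = {A, B, C, D, E, F}, which is every attribute, so {A, E} is a candidate key.
No proper subset of any of these is a key, and no other minimal superkey exists.

{A, B}, {A, C}, {A, E}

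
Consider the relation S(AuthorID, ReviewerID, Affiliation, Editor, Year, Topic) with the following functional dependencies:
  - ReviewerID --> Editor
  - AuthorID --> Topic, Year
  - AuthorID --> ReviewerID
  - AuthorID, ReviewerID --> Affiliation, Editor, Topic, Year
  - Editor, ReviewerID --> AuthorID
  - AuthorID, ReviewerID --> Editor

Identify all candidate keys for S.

{AuthorID}, {ReviewerID}

{AuthorID}⁺ = {Affiliation, AuthorID, Editor, ReviewerID, Topic, Year}, which is every attribute, so {AuthorID} is a candidate key.
{ReviewerID}⁺ = {Affiliation, AuthorID, Editor, ReviewerID, Topic, Year}, which is every attribute, so {ReviewerID} is a candidate key.
No proper subset of any of these is a key, and no other minimal superkey exists.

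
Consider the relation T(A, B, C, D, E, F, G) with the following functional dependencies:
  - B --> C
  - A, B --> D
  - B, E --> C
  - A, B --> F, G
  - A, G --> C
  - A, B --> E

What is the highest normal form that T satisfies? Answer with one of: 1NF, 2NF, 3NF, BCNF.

1NF

Candidate key: {A, B}. Prime attributes: {A, B}.
B --> C: {B}⁺ = {B, C}, which is not all of the attributes, so the left side is not a superkey — BCNF is violated.
B --> C determines the non-prime attribute {C} from a non-superkey — 3NF is violated.
{B} is a proper subset of the key {A, B}, and {B}⁺ contains the non-prime attribute {C} — a partial dependency, so 2NF is violated.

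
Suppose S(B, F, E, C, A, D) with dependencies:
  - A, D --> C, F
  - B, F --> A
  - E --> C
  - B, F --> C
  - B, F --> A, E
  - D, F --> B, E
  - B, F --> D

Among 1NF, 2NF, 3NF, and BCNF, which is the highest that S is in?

Candidate keys: {A, D}, {B, F}, {D, F}. Prime attributes: {A, B, D, F}.
For E --> C we have {E}⁺ = {C, E}; {E} is not a superkey, so BCNF fails.
E --> C determines the non-prime attribute {C} from a non-superkey — 3NF is violated.
No non-prime attribute depends on a proper subset of any candidate key, so 2NF holds.

2NF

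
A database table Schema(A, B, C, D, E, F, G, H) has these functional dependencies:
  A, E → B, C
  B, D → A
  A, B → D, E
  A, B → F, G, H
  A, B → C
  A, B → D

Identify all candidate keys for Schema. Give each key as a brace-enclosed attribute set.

{A, B} is a candidate key since {A, B}⁺ = {A, B, C, D, E, F, G, H} covers every attribute.
{A, E} is a candidate key since {A, E}⁺ = {A, B, C, D, E, F, G, H} covers every attribute.
{B, D} is a candidate key since {B, D}⁺ = {A, B, C, D, E, F, G, H} covers every attribute.
Any other superkey properly contains one of these, so there are no further candidate keys.

{A, B}, {A, E}, {B, D}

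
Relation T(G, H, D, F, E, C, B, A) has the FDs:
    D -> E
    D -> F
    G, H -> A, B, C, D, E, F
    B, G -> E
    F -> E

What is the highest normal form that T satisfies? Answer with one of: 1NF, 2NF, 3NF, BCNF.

Candidate key: {G, H}. Prime attributes: {G, H}.
D -> E breaks BCNF: {D}⁺ = {D, E, F}, so {D} is not a superkey.
D -> E determines the non-prime attribute {E} from a non-superkey — 3NF is violated.
No non-prime attribute depends on a proper subset of any candidate key, so 2NF holds.

2NF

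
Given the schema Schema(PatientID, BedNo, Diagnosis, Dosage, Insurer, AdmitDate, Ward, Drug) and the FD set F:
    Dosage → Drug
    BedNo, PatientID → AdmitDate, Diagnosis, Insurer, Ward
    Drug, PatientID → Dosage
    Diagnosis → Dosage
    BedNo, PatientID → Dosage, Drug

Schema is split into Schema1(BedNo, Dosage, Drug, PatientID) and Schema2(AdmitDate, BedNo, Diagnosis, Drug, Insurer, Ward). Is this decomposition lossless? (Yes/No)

Schema1 ∩ Schema2 = {BedNo, Drug}; its closure under F is {BedNo, Drug}.
Schema1 ⊄ {BedNo, Drug} and Schema2 ⊄ {BedNo, Drug}, so the split is lossy.

No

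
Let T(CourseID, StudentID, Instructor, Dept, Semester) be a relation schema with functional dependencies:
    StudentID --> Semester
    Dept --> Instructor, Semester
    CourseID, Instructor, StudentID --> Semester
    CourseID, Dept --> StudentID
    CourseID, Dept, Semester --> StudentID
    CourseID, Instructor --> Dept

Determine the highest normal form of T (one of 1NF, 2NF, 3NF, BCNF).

1NF

Candidate keys: {CourseID, Dept}, {CourseID, Instructor}. Prime attributes: {CourseID, Dept, Instructor}.
StudentID --> Semester: {StudentID}⁺ = {Semester, StudentID}, which is not all of the attributes, so the left side is not a superkey — BCNF is violated.
Because {Semester} is non-prime and the left side of StudentID --> Semester is not a superkey, the relation is not in 3NF.
{Dept} is a proper subset of the key {CourseID, Dept}, and {Dept}⁺ contains the non-prime attribute {Semester} — a partial dependency, so 2NF is violated.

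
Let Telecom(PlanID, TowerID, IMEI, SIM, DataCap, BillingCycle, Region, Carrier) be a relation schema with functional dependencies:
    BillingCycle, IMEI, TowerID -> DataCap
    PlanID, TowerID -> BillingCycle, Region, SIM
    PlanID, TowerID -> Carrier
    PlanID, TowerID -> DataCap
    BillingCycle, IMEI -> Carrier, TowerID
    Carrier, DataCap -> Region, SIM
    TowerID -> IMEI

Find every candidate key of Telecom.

Attributes never on any right-hand side: {PlanID} — every candidate key must contain it.
{PlanID, TowerID}⁺ = {BillingCycle, Carrier, DataCap, IMEI, PlanID, Region, SIM, TowerID} — all of the relation — so {PlanID, TowerID} is a candidate key.
{BillingCycle, IMEI, PlanID}⁺ = {BillingCycle, Carrier, DataCap, IMEI, PlanID, Region, SIM, TowerID} — all of the relation — so {BillingCycle, IMEI, PlanID} is a candidate key.
No proper subset of any of these is a key, and no other minimal superkey exists.

{BillingCycle, IMEI, PlanID}, {PlanID, TowerID}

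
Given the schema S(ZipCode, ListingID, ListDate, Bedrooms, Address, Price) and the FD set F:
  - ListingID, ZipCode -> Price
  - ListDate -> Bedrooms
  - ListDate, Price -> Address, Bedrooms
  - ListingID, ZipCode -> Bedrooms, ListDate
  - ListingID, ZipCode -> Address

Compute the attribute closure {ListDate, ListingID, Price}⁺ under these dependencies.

{Address, Bedrooms, ListDate, ListingID, Price}

Start with {ListDate, ListingID, Price}.
ListDate -> Bedrooms applies; add {Bedrooms} → now {Bedrooms, ListDate, ListingID, Price}.
ListDate, Price -> Address, Bedrooms applies; add {Address} → now {Address, Bedrooms, ListDate, ListingID, Price}.
No further FD applies.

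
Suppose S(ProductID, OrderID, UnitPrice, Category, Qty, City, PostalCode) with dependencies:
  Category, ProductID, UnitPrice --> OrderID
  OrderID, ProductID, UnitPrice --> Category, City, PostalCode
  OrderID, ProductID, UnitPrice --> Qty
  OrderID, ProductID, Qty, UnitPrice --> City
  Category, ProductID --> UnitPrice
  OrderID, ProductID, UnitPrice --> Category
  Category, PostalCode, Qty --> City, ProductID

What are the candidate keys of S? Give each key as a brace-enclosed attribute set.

Closure of {Category, ProductID} is {Category, City, OrderID, PostalCode, ProductID, Qty, UnitPrice}, the whole schema; {Category, ProductID} is a candidate key.
Closure of {Category, PostalCode, Qty} is {Category, City, OrderID, PostalCode, ProductID, Qty, UnitPrice}, the whole schema; {Category, PostalCode, Qty} is a candidate key.
Closure of {OrderID, ProductID, UnitPrice} is {Category, City, OrderID, PostalCode, ProductID, Qty, UnitPrice}, the whole schema; {OrderID, ProductID, UnitPrice} is a candidate key.
No proper subset of any of these is a key, and no other minimal superkey exists.

{Category, PostalCode, Qty}, {Category, ProductID}, {OrderID, ProductID, UnitPrice}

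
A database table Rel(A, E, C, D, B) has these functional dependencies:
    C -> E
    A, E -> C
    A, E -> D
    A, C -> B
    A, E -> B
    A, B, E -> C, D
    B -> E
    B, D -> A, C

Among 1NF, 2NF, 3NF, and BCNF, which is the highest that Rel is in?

Candidate keys: {A, B}, {A, C}, {A, E}, {B, D}. Prime attributes: {A, B, C, D, E}.
C -> E: {C}⁺ = {C, E}, which is not all of the attributes, so the left side is not a superkey — BCNF is violated.
Its right-hand attributes {E} are all prime, as are those of every other non-superkey FD — the relation is in 3NF.

3NF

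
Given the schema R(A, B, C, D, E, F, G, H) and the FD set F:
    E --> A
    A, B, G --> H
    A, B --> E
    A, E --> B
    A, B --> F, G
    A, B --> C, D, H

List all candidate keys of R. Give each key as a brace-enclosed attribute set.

{A, B}, {E}

Closure of {E} is {A, B, C, D, E, F, G, H}, the whole schema; {E} is a candidate key.
Closure of {A, B} is {A, B, C, D, E, F, G, H}, the whole schema; {A, B} is a candidate key.
No proper subset of any of these is a key, and no other minimal superkey exists.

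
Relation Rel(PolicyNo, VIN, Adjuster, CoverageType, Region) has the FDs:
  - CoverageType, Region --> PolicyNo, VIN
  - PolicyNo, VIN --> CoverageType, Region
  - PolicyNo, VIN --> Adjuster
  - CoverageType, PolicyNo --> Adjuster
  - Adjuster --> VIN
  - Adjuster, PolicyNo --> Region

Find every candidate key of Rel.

{Adjuster, PolicyNo}, {CoverageType, PolicyNo}, {CoverageType, Region}, {PolicyNo, VIN}

{Adjuster, PolicyNo} is a candidate key since {Adjuster, PolicyNo}⁺ = {Adjuster, CoverageType, PolicyNo, Region, VIN} covers every attribute.
{CoverageType, PolicyNo} is a candidate key since {CoverageType, PolicyNo}⁺ = {Adjuster, CoverageType, PolicyNo, Region, VIN} covers every attribute.
{CoverageType, Region} is a candidate key since {CoverageType, Region}⁺ = {Adjuster, CoverageType, PolicyNo, Region, VIN} covers every attribute.
{PolicyNo, VIN} is a candidate key since {PolicyNo, VIN}⁺ = {Adjuster, CoverageType, PolicyNo, Region, VIN} covers every attribute.
No proper subset of any of these is a key, and no other minimal superkey exists.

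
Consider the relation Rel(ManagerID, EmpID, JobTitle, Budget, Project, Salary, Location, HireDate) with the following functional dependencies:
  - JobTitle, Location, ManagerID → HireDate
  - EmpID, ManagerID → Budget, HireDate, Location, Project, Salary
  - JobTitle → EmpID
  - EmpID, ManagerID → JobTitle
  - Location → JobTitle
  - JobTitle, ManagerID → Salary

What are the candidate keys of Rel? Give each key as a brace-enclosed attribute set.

Attributes never on any right-hand side: {ManagerID} — every candidate key must contain it.
Closure of {EmpID, ManagerID} is {Budget, EmpID, HireDate, JobTitle, Location, ManagerID, Project, Salary}, the whole schema; {EmpID, ManagerID} is a candidate key.
Closure of {JobTitle, ManagerID} is {Budget, EmpID, HireDate, JobTitle, Location, ManagerID, Project, Salary}, the whole schema; {JobTitle, ManagerID} is a candidate key.
Closure of {Location, ManagerID} is {Budget, EmpID, HireDate, JobTitle, Location, ManagerID, Project, Salary}, the whole schema; {Location, ManagerID} is a candidate key.
Any other superkey properly contains one of these, so there are no further candidate keys.

{EmpID, ManagerID}, {JobTitle, ManagerID}, {Location, ManagerID}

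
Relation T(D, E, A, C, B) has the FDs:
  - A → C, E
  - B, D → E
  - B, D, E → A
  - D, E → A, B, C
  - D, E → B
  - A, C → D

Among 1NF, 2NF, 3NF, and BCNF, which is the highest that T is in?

BCNF

Candidate keys: {A}, {B, D}, {D, E}. Prime attributes: {A, B, D, E}.
Each dependency's left side is a superkey — BCNF holds.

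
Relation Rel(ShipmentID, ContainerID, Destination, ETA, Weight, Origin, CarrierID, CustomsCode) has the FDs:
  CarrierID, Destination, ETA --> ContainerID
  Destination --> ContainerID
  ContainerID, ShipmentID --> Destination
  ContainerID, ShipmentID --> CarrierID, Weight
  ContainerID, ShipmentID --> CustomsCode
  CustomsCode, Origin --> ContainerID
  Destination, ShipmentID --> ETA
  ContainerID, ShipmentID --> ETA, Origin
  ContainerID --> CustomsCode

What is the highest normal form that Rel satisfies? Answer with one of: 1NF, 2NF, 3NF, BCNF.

3NF

Candidate keys: {ContainerID, ShipmentID}, {CustomsCode, Origin, ShipmentID}, {Destination, ShipmentID}. Prime attributes: {ContainerID, CustomsCode, Destination, Origin, ShipmentID}.
For CarrierID, Destination, ETA --> ContainerID we have {CarrierID, Destination, ETA}⁺ = {CarrierID, ContainerID, CustomsCode, Destination, ETA}; {CarrierID, Destination, ETA} is not a superkey, so BCNF fails.
Since {ContainerID} ⊆ prime attributes and every other non-superkey FD also has a prime right side, the schema is in 3NF.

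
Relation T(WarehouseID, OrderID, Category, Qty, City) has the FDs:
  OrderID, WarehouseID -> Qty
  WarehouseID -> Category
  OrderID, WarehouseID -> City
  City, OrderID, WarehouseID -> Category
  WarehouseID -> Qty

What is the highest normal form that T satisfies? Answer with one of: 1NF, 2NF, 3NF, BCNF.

1NF

Candidate key: {OrderID, WarehouseID}. Prime attributes: {OrderID, WarehouseID}.
WarehouseID -> Category: {WarehouseID}⁺ = {Category, Qty, WarehouseID}, which is not all of the attributes, so the left side is not a superkey — BCNF is violated.
WarehouseID -> Category determines the non-prime attribute {Category} from a non-superkey — 3NF is violated.
Since {WarehouseID} ⊂ {OrderID, WarehouseID} and {WarehouseID}⁺ ⊇ {Category, Qty} with {Category, Qty} non-prime, there is a partial dependency; 2NF fails.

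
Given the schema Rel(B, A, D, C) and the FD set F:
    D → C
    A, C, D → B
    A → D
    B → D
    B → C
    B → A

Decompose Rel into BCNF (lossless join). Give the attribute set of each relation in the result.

{A, B, D}; {C, D}

Candidate keys of the original relation: {A}, {B}.
Within {A, B, C, D}: {D}⁺ ∩ {A, B, C, D} = {C, D}, not the whole set, so D → C violates BCNF; decompose into {C, D} and {A, B, D}.
{C, D} has no BCNF violation.
{A, B, D} has no BCNF violation.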